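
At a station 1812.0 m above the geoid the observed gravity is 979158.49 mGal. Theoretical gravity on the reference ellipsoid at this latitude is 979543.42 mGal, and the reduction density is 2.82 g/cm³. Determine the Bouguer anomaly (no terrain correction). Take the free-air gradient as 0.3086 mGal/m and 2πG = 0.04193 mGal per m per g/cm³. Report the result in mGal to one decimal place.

Free-air correction = 0.3086 × 1812.0 = 559.18 mGal
Free-air anomaly = 979158.49 − 979543.42 + (559.18) = 174.25 mGal
Bouguer slab correction = 0.04193 × 2.82 × 1812.0 = 214.26 mGal
Simple Bouguer anomaly = 174.25 − (214.26) = -40.01 mGal

-40.0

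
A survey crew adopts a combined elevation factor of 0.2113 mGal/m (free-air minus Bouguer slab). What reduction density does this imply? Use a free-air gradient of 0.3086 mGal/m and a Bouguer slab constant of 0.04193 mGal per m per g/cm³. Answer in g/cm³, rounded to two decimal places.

2.32

0.2113 = 0.3086 − 0.04193 × ρ
ρ = (0.3086 − 0.2113) / 0.04193 = 2.32 g/cm³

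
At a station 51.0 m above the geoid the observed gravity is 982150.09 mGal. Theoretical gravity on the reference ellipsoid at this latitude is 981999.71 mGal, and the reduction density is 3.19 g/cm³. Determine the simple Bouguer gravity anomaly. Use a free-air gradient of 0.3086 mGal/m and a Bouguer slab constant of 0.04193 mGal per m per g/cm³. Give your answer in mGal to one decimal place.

Free-air correction = 0.3086 × 51.0 = 15.74 mGal
Free-air anomaly = 982150.09 − 981999.71 + (15.74) = 166.12 mGal
Bouguer slab correction = 0.04193 × 3.19 × 51.0 = 6.82 mGal
Simple Bouguer anomaly = 166.12 − (6.82) = 159.30 mGal

159.3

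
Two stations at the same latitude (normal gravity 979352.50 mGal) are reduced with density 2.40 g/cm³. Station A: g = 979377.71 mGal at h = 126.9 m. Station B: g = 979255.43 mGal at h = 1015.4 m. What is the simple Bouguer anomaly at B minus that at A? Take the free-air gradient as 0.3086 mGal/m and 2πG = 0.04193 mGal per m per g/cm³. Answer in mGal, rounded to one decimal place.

Δg_SB(A) = 979377.71 − 979352.50 + 0.3086×126.9 − 0.04193×2.40×126.9 = 51.60 mGal
Δg_SB(B) = 979255.43 − 979352.50 + 0.3086×1015.4 − 0.04193×2.40×1015.4 = 114.10 mGal
Difference = 114.10 − (51.60) = 62.50 mGal

62.5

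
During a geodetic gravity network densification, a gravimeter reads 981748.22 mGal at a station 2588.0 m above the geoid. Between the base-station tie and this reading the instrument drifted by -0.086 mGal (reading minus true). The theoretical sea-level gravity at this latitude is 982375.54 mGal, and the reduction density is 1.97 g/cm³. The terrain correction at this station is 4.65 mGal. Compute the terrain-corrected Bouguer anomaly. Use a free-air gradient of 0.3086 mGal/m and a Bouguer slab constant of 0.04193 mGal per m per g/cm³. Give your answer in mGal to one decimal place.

Drift-corrected reading = 981748.22 − (-0.086) = 981748.306 mGal
Free-air correction = 0.3086 × 2588.0 = 798.66 mGal
Free-air anomaly = 981748.306 − 982375.54 + (798.66) = 171.426 mGal
Bouguer slab correction = 0.04193 × 1.97 × 2588.0 = 213.77 mGal
Simple Bouguer anomaly = 171.426 − (213.77) = -42.344 mGal
Complete Bouguer anomaly = -42.344 + 4.65 = -37.694 mGal

-37.7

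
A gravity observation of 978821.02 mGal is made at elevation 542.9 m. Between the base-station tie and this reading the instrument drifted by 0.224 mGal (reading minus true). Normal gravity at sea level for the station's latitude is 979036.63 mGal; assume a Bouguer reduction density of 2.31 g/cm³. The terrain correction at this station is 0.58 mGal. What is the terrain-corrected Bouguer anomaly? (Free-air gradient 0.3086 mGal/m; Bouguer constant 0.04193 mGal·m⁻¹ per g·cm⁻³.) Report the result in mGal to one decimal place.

-100.3

Drift-corrected reading = 978821.02 − (0.224) = 978820.796 mGal
Free-air correction = 0.3086 × 542.9 = 167.54 mGal
Free-air anomaly = 978820.796 − 979036.63 + (167.54) = -48.294 mGal
Bouguer slab correction = 0.04193 × 2.31 × 542.9 = 52.58 mGal
Simple Bouguer anomaly = -48.294 − (52.58) = -100.874 mGal
Complete Bouguer anomaly = -100.874 + 0.58 = -100.294 mGal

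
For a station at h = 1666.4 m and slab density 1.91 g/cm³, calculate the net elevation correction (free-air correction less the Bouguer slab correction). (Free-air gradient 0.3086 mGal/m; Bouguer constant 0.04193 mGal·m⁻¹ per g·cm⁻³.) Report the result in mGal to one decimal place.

380.8

Combined gradient = 0.3086 − 0.04193 × 1.91 = 0.2285137 mGal/m
Combined elevation correction = 0.2285137 × 1666.4 = 380.8 mGal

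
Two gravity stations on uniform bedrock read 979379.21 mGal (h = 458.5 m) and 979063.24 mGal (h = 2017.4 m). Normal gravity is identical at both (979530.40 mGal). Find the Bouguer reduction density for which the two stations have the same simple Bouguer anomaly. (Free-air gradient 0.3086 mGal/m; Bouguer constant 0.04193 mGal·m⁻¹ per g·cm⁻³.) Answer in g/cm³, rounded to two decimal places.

Δg_obs = 979063.24 − 979379.21 = -315.97 mGal over Δh = 2017.4 − 458.5 = 1558.9 m
Equal Bouguer anomalies ⇒ Δg_obs + (0.3086 − 0.04193ρ)·Δh = 0
0.3086 − 0.04193ρ = −Δg_obs/Δh = 0.20269
ρ = (0.3086 − 0.20269) / 0.04193 = 2.53 g/cm³

2.53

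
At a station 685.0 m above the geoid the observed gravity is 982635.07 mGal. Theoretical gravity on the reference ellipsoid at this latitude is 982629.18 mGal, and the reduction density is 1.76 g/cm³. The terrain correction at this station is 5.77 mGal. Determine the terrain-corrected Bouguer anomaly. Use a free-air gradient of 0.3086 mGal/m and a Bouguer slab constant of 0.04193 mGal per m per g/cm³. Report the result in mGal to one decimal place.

172.5

Free-air correction = 0.3086 × 685.0 = 211.39 mGal
Free-air anomaly = 982635.07 − 982629.18 + (211.39) = 217.28 mGal
Bouguer slab correction = 0.04193 × 1.76 × 685.0 = 50.55 mGal
Simple Bouguer anomaly = 217.28 − (50.55) = 166.73 mGal
Complete Bouguer anomaly = 166.73 + 5.77 = 172.50 mGal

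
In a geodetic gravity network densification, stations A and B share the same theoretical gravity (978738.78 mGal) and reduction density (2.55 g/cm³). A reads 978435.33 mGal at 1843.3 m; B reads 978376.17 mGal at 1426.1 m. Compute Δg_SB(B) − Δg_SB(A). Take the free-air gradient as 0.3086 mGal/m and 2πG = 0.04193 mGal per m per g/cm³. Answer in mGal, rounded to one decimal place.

Δg_SB(A) = 978435.33 − 978738.78 + 0.3086×1843.3 − 0.04193×2.55×1843.3 = 68.30 mGal
Δg_SB(B) = 978376.17 − 978738.78 + 0.3086×1426.1 − 0.04193×2.55×1426.1 = -75.00 mGal
Difference = -75.00 − (68.30) = -143.30 mGal

-143.3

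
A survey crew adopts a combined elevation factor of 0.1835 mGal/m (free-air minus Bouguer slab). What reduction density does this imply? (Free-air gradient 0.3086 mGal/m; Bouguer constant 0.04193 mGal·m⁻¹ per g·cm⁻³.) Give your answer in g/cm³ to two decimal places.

2.98

0.1835 = 0.3086 − 0.04193 × ρ
ρ = (0.3086 − 0.1835) / 0.04193 = 2.98 g/cm³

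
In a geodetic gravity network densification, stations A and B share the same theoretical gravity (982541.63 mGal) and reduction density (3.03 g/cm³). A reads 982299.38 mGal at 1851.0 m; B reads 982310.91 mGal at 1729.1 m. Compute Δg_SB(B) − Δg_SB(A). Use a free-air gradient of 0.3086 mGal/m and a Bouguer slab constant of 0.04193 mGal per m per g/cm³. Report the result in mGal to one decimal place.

-10.6

Δg_SB(A) = 982299.38 − 982541.63 + 0.3086×1851.0 − 0.04193×3.03×1851.0 = 93.80 mGal
Δg_SB(B) = 982310.91 − 982541.63 + 0.3086×1729.1 − 0.04193×3.03×1729.1 = 83.20 mGal
Difference = 83.20 − (93.80) = -10.60 mGal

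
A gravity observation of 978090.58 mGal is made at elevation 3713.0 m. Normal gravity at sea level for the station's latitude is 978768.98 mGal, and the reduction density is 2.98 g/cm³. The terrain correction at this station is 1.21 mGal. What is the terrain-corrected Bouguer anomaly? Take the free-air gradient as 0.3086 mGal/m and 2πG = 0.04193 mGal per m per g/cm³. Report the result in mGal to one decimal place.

Free-air correction = 0.3086 × 3713.0 = 1145.83 mGal
Free-air anomaly = 978090.58 − 978768.98 + (1145.83) = 467.43 mGal
Bouguer slab correction = 0.04193 × 2.98 × 3713.0 = 463.94 mGal
Simple Bouguer anomaly = 467.43 − (463.94) = 3.49 mGal
Complete Bouguer anomaly = 3.49 + 1.21 = 4.70 mGal

4.7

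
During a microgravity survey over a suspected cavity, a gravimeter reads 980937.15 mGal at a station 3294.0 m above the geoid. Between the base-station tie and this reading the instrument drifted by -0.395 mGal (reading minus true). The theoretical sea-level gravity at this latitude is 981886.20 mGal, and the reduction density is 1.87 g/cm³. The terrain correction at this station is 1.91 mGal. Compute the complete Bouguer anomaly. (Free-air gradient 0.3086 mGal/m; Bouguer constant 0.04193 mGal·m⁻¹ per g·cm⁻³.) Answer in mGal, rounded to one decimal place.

-188.5

Drift-corrected reading = 980937.15 − (-0.395) = 980937.545 mGal
Free-air correction = 0.3086 × 3294.0 = 1016.53 mGal
Free-air anomaly = 980937.545 − 981886.20 + (1016.53) = 67.875 mGal
Bouguer slab correction = 0.04193 × 1.87 × 3294.0 = 258.28 mGal
Simple Bouguer anomaly = 67.875 − (258.28) = -190.405 mGal
Complete Bouguer anomaly = -190.405 + 1.91 = -188.495 mGal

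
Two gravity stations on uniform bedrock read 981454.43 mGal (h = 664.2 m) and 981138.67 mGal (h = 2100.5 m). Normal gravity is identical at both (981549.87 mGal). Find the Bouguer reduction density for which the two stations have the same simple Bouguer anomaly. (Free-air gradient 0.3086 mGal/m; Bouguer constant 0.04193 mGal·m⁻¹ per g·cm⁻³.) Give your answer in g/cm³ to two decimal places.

2.12

Δg_obs = 981138.67 − 981454.43 = -315.76 mGal over Δh = 2100.5 − 664.2 = 1436.3 m
Equal Bouguer anomalies ⇒ Δg_obs + (0.3086 − 0.04193ρ)·Δh = 0
0.3086 − 0.04193ρ = −Δg_obs/Δh = 0.21984
ρ = (0.3086 − 0.21984) / 0.04193 = 2.12 g/cm³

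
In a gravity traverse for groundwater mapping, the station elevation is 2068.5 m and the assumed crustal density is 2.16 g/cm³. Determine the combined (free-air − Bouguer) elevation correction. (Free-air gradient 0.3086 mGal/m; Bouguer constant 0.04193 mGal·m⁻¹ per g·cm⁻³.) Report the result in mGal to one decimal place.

451.0

Combined gradient = 0.3086 − 0.04193 × 2.16 = 0.2180312 mGal/m
Combined elevation correction = 0.2180312 × 2068.5 = 451.0 mGal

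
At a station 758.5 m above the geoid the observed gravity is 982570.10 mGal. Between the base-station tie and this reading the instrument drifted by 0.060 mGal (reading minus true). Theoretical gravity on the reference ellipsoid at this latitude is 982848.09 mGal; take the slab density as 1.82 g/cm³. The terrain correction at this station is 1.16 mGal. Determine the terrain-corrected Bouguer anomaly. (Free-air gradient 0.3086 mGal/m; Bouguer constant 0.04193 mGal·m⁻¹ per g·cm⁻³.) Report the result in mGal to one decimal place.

Drift-corrected reading = 982570.10 − (0.060) = 982570.040 mGal
Free-air correction = 0.3086 × 758.5 = 234.07 mGal
Free-air anomaly = 982570.040 − 982848.09 + (234.07) = -43.980 mGal
Bouguer slab correction = 0.04193 × 1.82 × 758.5 = 57.88 mGal
Simple Bouguer anomaly = -43.980 − (57.88) = -101.860 mGal
Complete Bouguer anomaly = -101.860 + 1.16 = -100.700 mGal

-100.7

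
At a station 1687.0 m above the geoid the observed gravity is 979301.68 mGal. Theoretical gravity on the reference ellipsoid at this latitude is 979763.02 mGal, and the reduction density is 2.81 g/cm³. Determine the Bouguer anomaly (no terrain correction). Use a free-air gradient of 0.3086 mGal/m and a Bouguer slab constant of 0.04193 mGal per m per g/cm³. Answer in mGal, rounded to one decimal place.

-139.5

Free-air correction = 0.3086 × 1687.0 = 520.61 mGal
Free-air anomaly = 979301.68 − 979763.02 + (520.61) = 59.27 mGal
Bouguer slab correction = 0.04193 × 2.81 × 1687.0 = 198.77 mGal
Simple Bouguer anomaly = 59.27 − (198.77) = -139.50 mGal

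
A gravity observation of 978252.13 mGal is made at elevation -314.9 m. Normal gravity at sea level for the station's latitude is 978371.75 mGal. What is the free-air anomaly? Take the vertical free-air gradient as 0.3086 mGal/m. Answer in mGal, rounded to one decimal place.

-216.8

Free-air correction = 0.3086 × -314.9 = -97.18 mGal
Free-air anomaly = 978252.13 − 978371.75 + (-97.18) = -216.80 mGal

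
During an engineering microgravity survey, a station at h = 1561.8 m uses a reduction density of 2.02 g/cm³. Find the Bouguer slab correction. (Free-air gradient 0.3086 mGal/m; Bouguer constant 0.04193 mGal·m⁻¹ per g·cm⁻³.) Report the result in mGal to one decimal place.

132.3

Bouguer slab correction = 0.04193 × 2.02 × 1561.8 = 132.3 mGal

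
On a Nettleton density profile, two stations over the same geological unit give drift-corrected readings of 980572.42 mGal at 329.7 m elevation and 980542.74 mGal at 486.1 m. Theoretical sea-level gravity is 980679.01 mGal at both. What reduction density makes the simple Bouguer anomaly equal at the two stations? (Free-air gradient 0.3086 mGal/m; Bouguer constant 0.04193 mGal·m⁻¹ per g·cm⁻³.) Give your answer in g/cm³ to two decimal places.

2.83

Δg_obs = 980542.74 − 980572.42 = -29.68 mGal over Δh = 486.1 − 329.7 = 156.4 m
Equal Bouguer anomalies ⇒ Δg_obs + (0.3086 − 0.04193ρ)·Δh = 0
0.3086 − 0.04193ρ = −Δg_obs/Δh = 0.18977
ρ = (0.3086 − 0.18977) / 0.04193 = 2.83 g/cm³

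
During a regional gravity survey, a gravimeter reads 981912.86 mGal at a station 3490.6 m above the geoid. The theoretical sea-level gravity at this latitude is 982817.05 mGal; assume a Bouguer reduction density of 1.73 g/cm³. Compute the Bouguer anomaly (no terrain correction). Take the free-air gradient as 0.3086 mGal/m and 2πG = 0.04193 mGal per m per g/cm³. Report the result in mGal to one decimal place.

Free-air correction = 0.3086 × 3490.6 = 1077.20 mGal
Free-air anomaly = 981912.86 − 982817.05 + (1077.20) = 173.01 mGal
Bouguer slab correction = 0.04193 × 1.73 × 3490.6 = 253.20 mGal
Simple Bouguer anomaly = 173.01 − (253.20) = -80.19 mGal

-80.2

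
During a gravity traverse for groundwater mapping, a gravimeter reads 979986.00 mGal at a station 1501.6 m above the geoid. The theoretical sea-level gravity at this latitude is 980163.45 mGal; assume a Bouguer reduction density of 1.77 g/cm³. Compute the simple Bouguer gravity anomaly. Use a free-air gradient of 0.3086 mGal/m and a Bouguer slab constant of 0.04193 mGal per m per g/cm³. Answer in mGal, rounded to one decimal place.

Free-air correction = 0.3086 × 1501.6 = 463.39 mGal
Free-air anomaly = 979986.00 − 980163.45 + (463.39) = 285.94 mGal
Bouguer slab correction = 0.04193 × 1.77 × 1501.6 = 111.44 mGal
Simple Bouguer anomaly = 285.94 − (111.44) = 174.50 mGal

174.5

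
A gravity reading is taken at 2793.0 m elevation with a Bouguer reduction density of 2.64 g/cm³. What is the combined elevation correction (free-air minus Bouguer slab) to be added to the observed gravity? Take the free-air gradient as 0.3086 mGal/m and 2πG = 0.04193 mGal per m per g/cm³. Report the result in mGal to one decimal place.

552.7

Combined gradient = 0.3086 − 0.04193 × 2.64 = 0.1979048 mGal/m
Combined elevation correction = 0.1979048 × 2793.0 = 552.7 mGal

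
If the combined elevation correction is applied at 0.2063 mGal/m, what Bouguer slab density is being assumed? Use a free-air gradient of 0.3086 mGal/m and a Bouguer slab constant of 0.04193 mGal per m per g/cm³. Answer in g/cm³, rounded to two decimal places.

2.44

0.2063 = 0.3086 − 0.04193 × ρ
ρ = (0.3086 − 0.2063) / 0.04193 = 2.44 g/cm³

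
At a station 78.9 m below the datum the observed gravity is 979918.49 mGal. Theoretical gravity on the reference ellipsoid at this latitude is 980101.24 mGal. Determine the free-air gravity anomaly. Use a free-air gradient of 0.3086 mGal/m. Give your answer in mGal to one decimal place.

-207.1

Free-air correction = 0.3086 × -78.9 = -24.35 mGal
Free-air anomaly = 979918.49 − 980101.24 + (-24.35) = -207.10 mGal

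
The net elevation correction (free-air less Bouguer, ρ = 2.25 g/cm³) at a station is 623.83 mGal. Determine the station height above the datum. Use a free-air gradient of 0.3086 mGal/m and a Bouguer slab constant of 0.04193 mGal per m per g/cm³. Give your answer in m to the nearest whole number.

2912

Combined gradient = 0.3086 − 0.04193 × 2.25 = 0.2142575 mGal/m
h = 623.83 / 0.2142575 = 2911.59 m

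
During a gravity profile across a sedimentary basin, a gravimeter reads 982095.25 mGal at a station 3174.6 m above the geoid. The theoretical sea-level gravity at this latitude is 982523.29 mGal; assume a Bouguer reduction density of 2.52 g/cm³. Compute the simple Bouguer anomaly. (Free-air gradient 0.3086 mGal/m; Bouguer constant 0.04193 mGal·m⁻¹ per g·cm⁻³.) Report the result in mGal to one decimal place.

216.2

Free-air correction = 0.3086 × 3174.6 = 979.68 mGal
Free-air anomaly = 982095.25 − 982523.29 + (979.68) = 551.64 mGal
Bouguer slab correction = 0.04193 × 2.52 × 3174.6 = 335.44 mGal
Simple Bouguer anomaly = 551.64 − (335.44) = 216.20 mGal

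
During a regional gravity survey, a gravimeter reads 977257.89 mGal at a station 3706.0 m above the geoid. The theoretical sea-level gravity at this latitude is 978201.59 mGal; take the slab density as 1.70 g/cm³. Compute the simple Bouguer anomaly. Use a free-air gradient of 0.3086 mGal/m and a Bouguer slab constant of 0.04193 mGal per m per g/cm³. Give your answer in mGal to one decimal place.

Free-air correction = 0.3086 × 3706.0 = 1143.67 mGal
Free-air anomaly = 977257.89 − 978201.59 + (1143.67) = 199.97 mGal
Bouguer slab correction = 0.04193 × 1.70 × 3706.0 = 264.17 mGal
Simple Bouguer anomaly = 199.97 − (264.17) = -64.20 mGal

-64.2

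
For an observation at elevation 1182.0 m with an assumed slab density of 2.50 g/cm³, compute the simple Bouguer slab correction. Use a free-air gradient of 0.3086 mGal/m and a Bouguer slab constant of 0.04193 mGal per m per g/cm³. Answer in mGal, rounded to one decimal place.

Bouguer slab correction = 0.04193 × 2.50 × 1182.0 = 123.9 mGal

123.9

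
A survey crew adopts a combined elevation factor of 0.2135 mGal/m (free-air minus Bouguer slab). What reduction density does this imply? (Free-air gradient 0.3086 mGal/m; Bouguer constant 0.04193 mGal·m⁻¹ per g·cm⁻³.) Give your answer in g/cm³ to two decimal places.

0.2135 = 0.3086 − 0.04193 × ρ
ρ = (0.3086 − 0.2135) / 0.04193 = 2.27 g/cm³

2.27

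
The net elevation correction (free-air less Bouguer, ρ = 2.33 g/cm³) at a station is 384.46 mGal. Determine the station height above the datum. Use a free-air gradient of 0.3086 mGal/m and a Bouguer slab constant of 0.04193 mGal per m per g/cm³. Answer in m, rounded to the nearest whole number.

1823

Combined gradient = 0.3086 − 0.04193 × 2.33 = 0.2109031 mGal/m
h = 384.46 / 0.2109031 = 1822.92 m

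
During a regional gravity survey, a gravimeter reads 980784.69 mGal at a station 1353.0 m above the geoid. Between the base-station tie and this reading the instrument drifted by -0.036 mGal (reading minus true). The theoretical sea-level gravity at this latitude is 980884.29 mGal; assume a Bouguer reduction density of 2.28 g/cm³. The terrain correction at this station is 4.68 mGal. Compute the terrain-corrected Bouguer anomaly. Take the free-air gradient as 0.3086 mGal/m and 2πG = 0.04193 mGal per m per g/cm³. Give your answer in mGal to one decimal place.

Drift-corrected reading = 980784.69 − (-0.036) = 980784.726 mGal
Free-air correction = 0.3086 × 1353.0 = 417.54 mGal
Free-air anomaly = 980784.726 − 980884.29 + (417.54) = 317.976 mGal
Bouguer slab correction = 0.04193 × 2.28 × 1353.0 = 129.35 mGal
Simple Bouguer anomaly = 317.976 − (129.35) = 188.626 mGal
Complete Bouguer anomaly = 188.626 + 4.68 = 193.306 mGal

193.3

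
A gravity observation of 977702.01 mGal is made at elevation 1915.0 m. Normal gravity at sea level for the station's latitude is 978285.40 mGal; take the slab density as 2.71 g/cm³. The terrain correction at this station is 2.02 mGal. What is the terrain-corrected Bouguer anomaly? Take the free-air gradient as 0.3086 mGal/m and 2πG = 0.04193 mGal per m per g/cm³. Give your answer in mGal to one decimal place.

Free-air correction = 0.3086 × 1915.0 = 590.97 mGal
Free-air anomaly = 977702.01 − 978285.40 + (590.97) = 7.58 mGal
Bouguer slab correction = 0.04193 × 2.71 × 1915.0 = 217.60 mGal
Simple Bouguer anomaly = 7.58 − (217.60) = -210.02 mGal
Complete Bouguer anomaly = -210.02 + 2.02 = -208.00 mGal

-208.0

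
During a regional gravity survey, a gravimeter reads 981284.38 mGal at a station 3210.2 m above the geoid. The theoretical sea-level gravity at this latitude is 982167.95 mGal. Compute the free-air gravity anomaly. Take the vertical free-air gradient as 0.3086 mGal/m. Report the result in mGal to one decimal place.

107.1

Free-air correction = 0.3086 × 3210.2 = 990.67 mGal
Free-air anomaly = 981284.38 − 982167.95 + (990.67) = 107.10 mGal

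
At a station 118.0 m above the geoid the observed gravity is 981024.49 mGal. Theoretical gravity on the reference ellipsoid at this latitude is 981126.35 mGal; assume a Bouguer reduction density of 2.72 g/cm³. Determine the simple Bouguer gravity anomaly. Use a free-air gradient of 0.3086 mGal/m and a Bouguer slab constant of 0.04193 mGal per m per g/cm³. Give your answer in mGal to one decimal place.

Free-air correction = 0.3086 × 118.0 = 36.41 mGal
Free-air anomaly = 981024.49 − 981126.35 + (36.41) = -65.45 mGal
Bouguer slab correction = 0.04193 × 2.72 × 118.0 = 13.46 mGal
Simple Bouguer anomaly = -65.45 − (13.46) = -78.91 mGal

-78.9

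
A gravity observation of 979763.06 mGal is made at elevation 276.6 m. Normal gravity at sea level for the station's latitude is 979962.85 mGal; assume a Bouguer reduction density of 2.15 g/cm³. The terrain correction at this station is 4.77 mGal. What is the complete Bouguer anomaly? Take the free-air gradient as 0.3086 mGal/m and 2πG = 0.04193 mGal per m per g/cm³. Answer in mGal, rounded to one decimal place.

Free-air correction = 0.3086 × 276.6 = 85.36 mGal
Free-air anomaly = 979763.06 − 979962.85 + (85.36) = -114.43 mGal
Bouguer slab correction = 0.04193 × 2.15 × 276.6 = 24.94 mGal
Simple Bouguer anomaly = -114.43 − (24.94) = -139.37 mGal
Complete Bouguer anomaly = -139.37 + 4.77 = -134.60 mGal

-134.6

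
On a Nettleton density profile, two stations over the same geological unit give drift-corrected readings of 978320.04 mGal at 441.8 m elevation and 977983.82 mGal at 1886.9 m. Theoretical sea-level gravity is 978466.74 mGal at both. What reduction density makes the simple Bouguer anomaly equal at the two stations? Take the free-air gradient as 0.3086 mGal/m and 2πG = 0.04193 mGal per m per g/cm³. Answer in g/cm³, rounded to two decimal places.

1.81

Δg_obs = 977983.82 − 978320.04 = -336.22 mGal over Δh = 1886.9 − 441.8 = 1445.1 m
Equal Bouguer anomalies ⇒ Δg_obs + (0.3086 − 0.04193ρ)·Δh = 0
0.3086 − 0.04193ρ = −Δg_obs/Δh = 0.23266
ρ = (0.3086 − 0.23266) / 0.04193 = 1.81 g/cm³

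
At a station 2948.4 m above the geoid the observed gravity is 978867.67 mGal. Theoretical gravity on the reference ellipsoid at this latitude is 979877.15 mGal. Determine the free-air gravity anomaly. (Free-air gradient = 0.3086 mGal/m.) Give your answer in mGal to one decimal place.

-99.6

Free-air correction = 0.3086 × 2948.4 = 909.88 mGal
Free-air anomaly = 978867.67 − 979877.15 + (909.88) = -99.60 mGal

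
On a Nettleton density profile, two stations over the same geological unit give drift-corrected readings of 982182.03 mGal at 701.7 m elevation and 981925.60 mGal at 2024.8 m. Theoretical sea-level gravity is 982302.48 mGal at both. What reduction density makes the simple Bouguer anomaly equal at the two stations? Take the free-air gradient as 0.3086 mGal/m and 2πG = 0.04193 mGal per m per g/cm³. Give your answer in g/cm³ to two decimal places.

Δg_obs = 981925.60 − 982182.03 = -256.43 mGal over Δh = 2024.8 − 701.7 = 1323.1 m
Equal Bouguer anomalies ⇒ Δg_obs + (0.3086 − 0.04193ρ)·Δh = 0
0.3086 − 0.04193ρ = −Δg_obs/Δh = 0.19381
ρ = (0.3086 − 0.19381) / 0.04193 = 2.74 g/cm³

2.74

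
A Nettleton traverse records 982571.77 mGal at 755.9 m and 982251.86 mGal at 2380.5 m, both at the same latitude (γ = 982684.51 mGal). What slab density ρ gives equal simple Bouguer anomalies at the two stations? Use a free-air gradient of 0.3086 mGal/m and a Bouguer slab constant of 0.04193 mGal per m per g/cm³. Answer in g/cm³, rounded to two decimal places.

Δg_obs = 982251.86 − 982571.77 = -319.91 mGal over Δh = 2380.5 − 755.9 = 1624.6 m
Equal Bouguer anomalies ⇒ Δg_obs + (0.3086 − 0.04193ρ)·Δh = 0
0.3086 − 0.04193ρ = −Δg_obs/Δh = 0.19692
ρ = (0.3086 − 0.19692) / 0.04193 = 2.66 g/cm³

2.66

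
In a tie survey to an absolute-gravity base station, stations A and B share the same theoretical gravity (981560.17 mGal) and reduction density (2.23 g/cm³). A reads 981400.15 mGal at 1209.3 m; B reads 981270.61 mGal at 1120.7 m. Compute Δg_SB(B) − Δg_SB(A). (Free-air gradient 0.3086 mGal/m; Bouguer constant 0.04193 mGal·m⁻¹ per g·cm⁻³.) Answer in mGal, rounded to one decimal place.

Δg_SB(A) = 981400.15 − 981560.17 + 0.3086×1209.3 − 0.04193×2.23×1209.3 = 100.10 mGal
Δg_SB(B) = 981270.61 − 981560.17 + 0.3086×1120.7 − 0.04193×2.23×1120.7 = -48.50 mGal
Difference = -48.50 − (100.10) = -148.60 mGal

-148.6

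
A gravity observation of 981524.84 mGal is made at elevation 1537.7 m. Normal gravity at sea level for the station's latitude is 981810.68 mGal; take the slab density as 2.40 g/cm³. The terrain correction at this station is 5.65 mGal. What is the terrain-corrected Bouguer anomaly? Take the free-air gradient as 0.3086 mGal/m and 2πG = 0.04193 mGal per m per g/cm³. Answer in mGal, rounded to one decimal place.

Free-air correction = 0.3086 × 1537.7 = 474.53 mGal
Free-air anomaly = 981524.84 − 981810.68 + (474.53) = 188.69 mGal
Bouguer slab correction = 0.04193 × 2.40 × 1537.7 = 154.74 mGal
Simple Bouguer anomaly = 188.69 − (154.74) = 33.95 mGal
Complete Bouguer anomaly = 33.95 + 5.65 = 39.60 mGal

39.6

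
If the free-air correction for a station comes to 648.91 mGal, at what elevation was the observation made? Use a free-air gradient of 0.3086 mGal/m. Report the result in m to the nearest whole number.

h = 648.91 / 0.3086 = 2102.75 m

2103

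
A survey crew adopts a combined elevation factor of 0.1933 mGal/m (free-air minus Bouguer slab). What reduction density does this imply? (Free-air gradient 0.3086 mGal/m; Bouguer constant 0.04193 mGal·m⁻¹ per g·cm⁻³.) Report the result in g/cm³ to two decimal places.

2.75

0.1933 = 0.3086 − 0.04193 × ρ
ρ = (0.3086 − 0.1933) / 0.04193 = 2.75 g/cm³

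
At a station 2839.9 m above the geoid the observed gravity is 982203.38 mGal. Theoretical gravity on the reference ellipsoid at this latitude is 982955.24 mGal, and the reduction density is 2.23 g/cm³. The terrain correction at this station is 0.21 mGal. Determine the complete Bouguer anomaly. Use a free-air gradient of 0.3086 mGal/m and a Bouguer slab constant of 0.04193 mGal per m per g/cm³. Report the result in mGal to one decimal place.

Free-air correction = 0.3086 × 2839.9 = 876.39 mGal
Free-air anomaly = 982203.38 − 982955.24 + (876.39) = 124.53 mGal
Bouguer slab correction = 0.04193 × 2.23 × 2839.9 = 265.54 mGal
Simple Bouguer anomaly = 124.53 − (265.54) = -141.01 mGal
Complete Bouguer anomaly = -141.01 + 0.21 = -140.80 mGal

-140.8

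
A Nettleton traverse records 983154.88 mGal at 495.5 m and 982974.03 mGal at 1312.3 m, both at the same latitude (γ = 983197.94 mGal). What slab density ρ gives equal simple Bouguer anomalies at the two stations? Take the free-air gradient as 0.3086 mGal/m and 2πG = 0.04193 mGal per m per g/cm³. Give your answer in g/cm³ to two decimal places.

2.08

Δg_obs = 982974.03 − 983154.88 = -180.85 mGal over Δh = 1312.3 − 495.5 = 816.8 m
Equal Bouguer anomalies ⇒ Δg_obs + (0.3086 − 0.04193ρ)·Δh = 0
0.3086 − 0.04193ρ = −Δg_obs/Δh = 0.22141
ρ = (0.3086 − 0.22141) / 0.04193 = 2.08 g/cm³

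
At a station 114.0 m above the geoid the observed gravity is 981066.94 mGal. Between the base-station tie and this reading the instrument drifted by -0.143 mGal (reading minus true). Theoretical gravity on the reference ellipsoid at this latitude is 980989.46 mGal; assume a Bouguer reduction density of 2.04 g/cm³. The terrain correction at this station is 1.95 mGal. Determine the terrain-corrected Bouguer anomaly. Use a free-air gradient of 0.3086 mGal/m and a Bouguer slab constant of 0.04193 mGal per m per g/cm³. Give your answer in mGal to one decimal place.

Drift-corrected reading = 981066.94 − (-0.143) = 981067.083 mGal
Free-air correction = 0.3086 × 114.0 = 35.18 mGal
Free-air anomaly = 981067.083 − 980989.46 + (35.18) = 112.803 mGal
Bouguer slab correction = 0.04193 × 2.04 × 114.0 = 9.75 mGal
Simple Bouguer anomaly = 112.803 − (9.75) = 103.053 mGal
Complete Bouguer anomaly = 103.053 + 1.95 = 105.003 mGal

105.0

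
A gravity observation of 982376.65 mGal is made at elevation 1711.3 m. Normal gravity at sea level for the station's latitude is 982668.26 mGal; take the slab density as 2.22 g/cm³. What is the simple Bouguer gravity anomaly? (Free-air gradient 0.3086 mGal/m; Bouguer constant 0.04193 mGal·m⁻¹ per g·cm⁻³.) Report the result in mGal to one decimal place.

77.2

Free-air correction = 0.3086 × 1711.3 = 528.11 mGal
Free-air anomaly = 982376.65 − 982668.26 + (528.11) = 236.50 mGal
Bouguer slab correction = 0.04193 × 2.22 × 1711.3 = 159.30 mGal
Simple Bouguer anomaly = 236.50 − (159.30) = 77.20 mGal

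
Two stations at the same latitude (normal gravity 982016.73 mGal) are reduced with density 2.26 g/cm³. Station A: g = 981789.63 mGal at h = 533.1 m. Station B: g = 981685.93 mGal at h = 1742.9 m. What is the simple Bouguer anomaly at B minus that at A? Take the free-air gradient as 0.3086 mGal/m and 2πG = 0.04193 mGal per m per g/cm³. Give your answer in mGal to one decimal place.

155.0

Δg_SB(A) = 981789.63 − 982016.73 + 0.3086×533.1 − 0.04193×2.26×533.1 = -113.10 mGal
Δg_SB(B) = 981685.93 − 982016.73 + 0.3086×1742.9 − 0.04193×2.26×1742.9 = 41.90 mGal
Difference = 41.90 − (-113.10) = 155.00 mGal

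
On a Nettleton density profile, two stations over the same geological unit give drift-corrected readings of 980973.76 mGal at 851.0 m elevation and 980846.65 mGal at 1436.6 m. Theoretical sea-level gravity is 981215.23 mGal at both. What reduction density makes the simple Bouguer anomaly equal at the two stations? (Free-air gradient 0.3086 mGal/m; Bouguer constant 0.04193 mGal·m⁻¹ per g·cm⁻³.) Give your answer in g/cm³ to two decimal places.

2.18

Δg_obs = 980846.65 − 980973.76 = -127.11 mGal over Δh = 1436.6 − 851.0 = 585.6 m
Equal Bouguer anomalies ⇒ Δg_obs + (0.3086 − 0.04193ρ)·Δh = 0
0.3086 − 0.04193ρ = −Δg_obs/Δh = 0.21706
ρ = (0.3086 − 0.21706) / 0.04193 = 2.18 g/cm³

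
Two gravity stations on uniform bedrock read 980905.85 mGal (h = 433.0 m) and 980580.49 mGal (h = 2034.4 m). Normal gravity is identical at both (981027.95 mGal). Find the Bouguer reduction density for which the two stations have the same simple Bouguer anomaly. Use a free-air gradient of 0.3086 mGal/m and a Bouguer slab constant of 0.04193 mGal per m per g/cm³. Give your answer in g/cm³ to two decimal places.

Δg_obs = 980580.49 − 980905.85 = -325.36 mGal over Δh = 2034.4 − 433.0 = 1601.4 m
Equal Bouguer anomalies ⇒ Δg_obs + (0.3086 − 0.04193ρ)·Δh = 0
0.3086 − 0.04193ρ = −Δg_obs/Δh = 0.20317
ρ = (0.3086 − 0.20317) / 0.04193 = 2.51 g/cm³

2.51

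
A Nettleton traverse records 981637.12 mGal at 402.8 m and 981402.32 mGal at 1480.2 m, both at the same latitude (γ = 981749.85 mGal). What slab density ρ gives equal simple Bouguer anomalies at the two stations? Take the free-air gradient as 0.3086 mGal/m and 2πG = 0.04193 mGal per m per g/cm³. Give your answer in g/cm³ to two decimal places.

Δg_obs = 981402.32 − 981637.12 = -234.80 mGal over Δh = 1480.2 − 402.8 = 1077.4 m
Equal Bouguer anomalies ⇒ Δg_obs + (0.3086 − 0.04193ρ)·Δh = 0
0.3086 − 0.04193ρ = −Δg_obs/Δh = 0.21793
ρ = (0.3086 − 0.21793) / 0.04193 = 2.16 g/cm³

2.16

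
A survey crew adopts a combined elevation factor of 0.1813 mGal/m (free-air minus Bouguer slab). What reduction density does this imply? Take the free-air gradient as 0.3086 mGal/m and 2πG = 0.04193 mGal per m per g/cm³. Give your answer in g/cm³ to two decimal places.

3.04

0.1813 = 0.3086 − 0.04193 × ρ
ρ = (0.3086 − 0.1813) / 0.04193 = 3.04 g/cm³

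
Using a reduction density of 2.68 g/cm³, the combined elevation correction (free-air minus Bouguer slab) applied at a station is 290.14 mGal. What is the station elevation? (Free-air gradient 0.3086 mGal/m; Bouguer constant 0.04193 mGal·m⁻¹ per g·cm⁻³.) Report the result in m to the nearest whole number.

1479

Combined gradient = 0.3086 − 0.04193 × 2.68 = 0.1962276 mGal/m
h = 290.14 / 0.1962276 = 1478.59 m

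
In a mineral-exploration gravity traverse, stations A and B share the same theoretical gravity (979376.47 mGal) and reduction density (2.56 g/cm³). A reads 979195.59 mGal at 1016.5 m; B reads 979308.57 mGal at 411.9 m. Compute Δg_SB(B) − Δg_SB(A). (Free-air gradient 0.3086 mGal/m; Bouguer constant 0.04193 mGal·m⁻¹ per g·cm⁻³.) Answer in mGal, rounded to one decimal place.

-8.7

Δg_SB(A) = 979195.59 − 979376.47 + 0.3086×1016.5 − 0.04193×2.56×1016.5 = 23.70 mGal
Δg_SB(B) = 979308.57 − 979376.47 + 0.3086×411.9 − 0.04193×2.56×411.9 = 15.00 mGal
Difference = 15.00 − (23.70) = -8.70 mGal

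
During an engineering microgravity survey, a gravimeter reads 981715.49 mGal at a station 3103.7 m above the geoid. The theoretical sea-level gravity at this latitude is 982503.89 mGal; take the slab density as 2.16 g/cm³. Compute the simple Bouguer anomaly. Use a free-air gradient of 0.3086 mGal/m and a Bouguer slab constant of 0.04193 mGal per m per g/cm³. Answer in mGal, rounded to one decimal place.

Free-air correction = 0.3086 × 3103.7 = 957.80 mGal
Free-air anomaly = 981715.49 − 982503.89 + (957.80) = 169.40 mGal
Bouguer slab correction = 0.04193 × 2.16 × 3103.7 = 281.10 mGal
Simple Bouguer anomaly = 169.40 − (281.10) = -111.70 mGal

-111.7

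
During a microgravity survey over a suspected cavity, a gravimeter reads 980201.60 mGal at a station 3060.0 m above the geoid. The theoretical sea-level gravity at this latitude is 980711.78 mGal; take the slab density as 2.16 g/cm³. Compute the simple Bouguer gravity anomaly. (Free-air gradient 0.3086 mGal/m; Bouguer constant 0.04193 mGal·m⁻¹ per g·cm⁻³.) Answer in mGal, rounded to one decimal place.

157.0

Free-air correction = 0.3086 × 3060.0 = 944.32 mGal
Free-air anomaly = 980201.60 − 980711.78 + (944.32) = 434.14 mGal
Bouguer slab correction = 0.04193 × 2.16 × 3060.0 = 277.14 mGal
Simple Bouguer anomaly = 434.14 − (277.14) = 157.00 mGal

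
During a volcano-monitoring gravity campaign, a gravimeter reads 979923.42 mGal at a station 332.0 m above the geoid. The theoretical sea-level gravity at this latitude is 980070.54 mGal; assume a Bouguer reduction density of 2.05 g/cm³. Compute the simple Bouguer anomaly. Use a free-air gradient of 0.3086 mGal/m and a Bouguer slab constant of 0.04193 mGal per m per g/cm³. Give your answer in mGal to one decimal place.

Free-air correction = 0.3086 × 332.0 = 102.46 mGal
Free-air anomaly = 979923.42 − 980070.54 + (102.46) = -44.66 mGal
Bouguer slab correction = 0.04193 × 2.05 × 332.0 = 28.54 mGal
Simple Bouguer anomaly = -44.66 − (28.54) = -73.20 mGal

-73.2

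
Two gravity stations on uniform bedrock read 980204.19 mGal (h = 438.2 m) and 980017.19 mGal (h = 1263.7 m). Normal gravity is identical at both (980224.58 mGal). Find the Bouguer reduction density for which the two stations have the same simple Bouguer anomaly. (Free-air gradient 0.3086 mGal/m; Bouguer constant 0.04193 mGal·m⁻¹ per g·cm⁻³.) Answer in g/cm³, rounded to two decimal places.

1.96

Δg_obs = 980017.19 − 980204.19 = -187.00 mGal over Δh = 1263.7 − 438.2 = 825.5 m
Equal Bouguer anomalies ⇒ Δg_obs + (0.3086 − 0.04193ρ)·Δh = 0
0.3086 − 0.04193ρ = −Δg_obs/Δh = 0.22653
ρ = (0.3086 − 0.22653) / 0.04193 = 1.96 g/cm³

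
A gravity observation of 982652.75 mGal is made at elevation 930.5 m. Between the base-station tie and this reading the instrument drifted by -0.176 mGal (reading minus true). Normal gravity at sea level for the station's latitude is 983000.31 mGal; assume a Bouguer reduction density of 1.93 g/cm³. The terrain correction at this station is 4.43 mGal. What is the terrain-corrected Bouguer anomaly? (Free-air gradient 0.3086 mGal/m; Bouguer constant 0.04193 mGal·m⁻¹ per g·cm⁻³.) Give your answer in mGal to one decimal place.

Drift-corrected reading = 982652.75 − (-0.176) = 982652.926 mGal
Free-air correction = 0.3086 × 930.5 = 287.15 mGal
Free-air anomaly = 982652.926 − 983000.31 + (287.15) = -60.234 mGal
Bouguer slab correction = 0.04193 × 1.93 × 930.5 = 75.30 mGal
Simple Bouguer anomaly = -60.234 − (75.30) = -135.534 mGal
Complete Bouguer anomaly = -135.534 + 4.43 = -131.104 mGal

-131.1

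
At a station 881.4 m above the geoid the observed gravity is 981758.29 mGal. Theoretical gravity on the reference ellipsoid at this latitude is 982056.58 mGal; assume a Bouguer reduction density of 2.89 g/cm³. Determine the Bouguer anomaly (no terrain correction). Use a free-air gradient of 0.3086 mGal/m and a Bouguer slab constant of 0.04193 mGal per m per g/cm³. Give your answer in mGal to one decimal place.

-133.1

Free-air correction = 0.3086 × 881.4 = 272.00 mGal
Free-air anomaly = 981758.29 − 982056.58 + (272.00) = -26.29 mGal
Bouguer slab correction = 0.04193 × 2.89 × 881.4 = 106.81 mGal
Simple Bouguer anomaly = -26.29 − (106.81) = -133.10 mGal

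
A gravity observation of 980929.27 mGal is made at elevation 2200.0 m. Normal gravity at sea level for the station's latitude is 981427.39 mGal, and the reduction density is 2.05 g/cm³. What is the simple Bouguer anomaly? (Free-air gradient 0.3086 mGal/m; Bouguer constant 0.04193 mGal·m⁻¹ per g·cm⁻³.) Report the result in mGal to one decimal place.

-8.3

Free-air correction = 0.3086 × 2200.0 = 678.92 mGal
Free-air anomaly = 980929.27 − 981427.39 + (678.92) = 180.80 mGal
Bouguer slab correction = 0.04193 × 2.05 × 2200.0 = 189.10 mGal
Simple Bouguer anomaly = 180.80 − (189.10) = -8.30 mGal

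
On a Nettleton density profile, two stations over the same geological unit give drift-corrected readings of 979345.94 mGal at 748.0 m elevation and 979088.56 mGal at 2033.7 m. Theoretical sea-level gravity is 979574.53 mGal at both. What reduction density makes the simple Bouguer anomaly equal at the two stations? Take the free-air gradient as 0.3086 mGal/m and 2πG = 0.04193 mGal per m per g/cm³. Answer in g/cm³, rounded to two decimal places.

Δg_obs = 979088.56 − 979345.94 = -257.38 mGal over Δh = 2033.7 − 748.0 = 1285.7 m
Equal Bouguer anomalies ⇒ Δg_obs + (0.3086 − 0.04193ρ)·Δh = 0
0.3086 − 0.04193ρ = −Δg_obs/Δh = 0.20019
ρ = (0.3086 − 0.20019) / 0.04193 = 2.59 g/cm³

2.59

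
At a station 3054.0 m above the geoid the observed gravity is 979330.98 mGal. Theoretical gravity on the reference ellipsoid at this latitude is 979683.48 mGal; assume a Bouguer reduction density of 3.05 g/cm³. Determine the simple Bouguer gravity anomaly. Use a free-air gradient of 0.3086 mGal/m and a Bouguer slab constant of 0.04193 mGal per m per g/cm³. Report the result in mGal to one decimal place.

Free-air correction = 0.3086 × 3054.0 = 942.46 mGal
Free-air anomaly = 979330.98 − 979683.48 + (942.46) = 589.96 mGal
Bouguer slab correction = 0.04193 × 3.05 × 3054.0 = 390.57 mGal
Simple Bouguer anomaly = 589.96 − (390.57) = 199.39 mGal

199.4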